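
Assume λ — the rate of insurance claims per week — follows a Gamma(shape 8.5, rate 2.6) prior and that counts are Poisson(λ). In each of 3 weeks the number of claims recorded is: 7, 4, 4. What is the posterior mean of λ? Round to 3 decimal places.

Posterior mean ≈ 4.196

Total count ∑xᵢ = 15 over n = 3 weeks.
Gamma is conjugate to the Poisson likelihood: posterior is Gamma(shape = 8.5+15 = 23.5, rate = 2.6+3 = 5.6).
Posterior mean = shape/rate = 23.5/5.6 = 4.196.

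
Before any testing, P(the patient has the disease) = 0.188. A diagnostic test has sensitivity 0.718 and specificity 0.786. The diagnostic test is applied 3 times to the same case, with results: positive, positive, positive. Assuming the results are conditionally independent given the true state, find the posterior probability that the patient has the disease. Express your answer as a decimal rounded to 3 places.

Let H be the event that the patient has the disease; start with P(H) = 0.188. P('positive'|H) = 0.718, P('positive'|¬H) = 0.214.
Update on result 1 ('positive'): P(H) ← 0.718·0.1880 / (0.718·0.1880 + 0.214·0.8120) = 0.13498/0.30875 = 0.4372.
Update on result 2 ('positive'): P(H) ← 0.718·0.4372 / (0.718·0.4372 + 0.214·0.5628) = 0.31390/0.43434 = 0.7227.
Update on result 3 ('positive'): P(H) ← 0.718·0.7227 / (0.718·0.7227 + 0.214·0.2773) = 0.51890/0.57824 = 0.8974.

Posterior P(H) ≈ 0.897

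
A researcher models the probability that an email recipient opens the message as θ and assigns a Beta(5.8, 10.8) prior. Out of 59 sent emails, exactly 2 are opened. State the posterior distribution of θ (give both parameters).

Posterior: Beta(7.8, 67.8)

Observing 2 successes and 57 failures updates Beta(5.8, 10.8) by adding the success and failure counts to the two shape parameters: α = 5.8+2 = 7.8, β = 10.8+57 = 67.8.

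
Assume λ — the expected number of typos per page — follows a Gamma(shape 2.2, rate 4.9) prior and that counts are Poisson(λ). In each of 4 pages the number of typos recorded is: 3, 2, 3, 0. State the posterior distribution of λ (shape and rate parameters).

Total count ∑xᵢ = 8 over n = 4 pages.
Gamma is conjugate to the Poisson likelihood: posterior is Gamma(shape = 2.2+8 = 10.2, rate = 4.9+4 = 8.9).

Posterior: Gamma(shape=10.2, rate=8.9)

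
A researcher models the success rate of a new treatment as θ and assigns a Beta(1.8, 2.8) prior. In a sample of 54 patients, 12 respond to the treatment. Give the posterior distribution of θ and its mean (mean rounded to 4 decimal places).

Posterior: Beta(13.8, 44.8); mean ≈ 0.2355

The binomial likelihood is conjugate to the Beta prior: with 12 successes and 42 failures, the posterior is Beta(1.8+12, 2.8+42) = Beta(13.8, 44.8).
E[θ | data] = 13.8/(13.8+44.8) = 0.2355.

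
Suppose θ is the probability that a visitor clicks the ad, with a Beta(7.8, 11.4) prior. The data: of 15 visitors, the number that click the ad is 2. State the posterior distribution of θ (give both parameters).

Posterior: Beta(9.8, 24.4)

Observing 2 successes and 13 failures updates Beta(7.8, 11.4) by adding the success and failure counts to the two shape parameters: α = 7.8+2 = 9.8, β = 11.4+13 = 24.4.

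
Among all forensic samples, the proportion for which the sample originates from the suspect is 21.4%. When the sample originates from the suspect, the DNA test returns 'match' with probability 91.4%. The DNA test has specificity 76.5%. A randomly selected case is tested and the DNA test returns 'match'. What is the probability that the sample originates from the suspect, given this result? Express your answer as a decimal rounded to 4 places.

Write H for 'the sample originates from the suspect'. Prior odds H:¬H = 0.214/0.786 = 0.27226. For the 'match' outcome, the likelihood ratio is 0.914/0.235 = 3.8894.
Posterior odds = 0.27226 × 3.8894 = 1.0589, so P(H|E) = 1.0589/(1+1.0589) = 0.5143.

P(H | E) ≈ 0.5143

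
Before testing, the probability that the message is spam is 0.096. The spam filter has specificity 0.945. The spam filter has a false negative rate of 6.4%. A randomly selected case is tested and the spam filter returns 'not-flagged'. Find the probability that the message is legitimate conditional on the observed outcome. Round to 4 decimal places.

Write H for 'the message is spam'. Prior odds H:¬H = 0.096/0.904 = 0.10619. For the 'not-flagged' outcome, the likelihood ratio is 0.064/0.945 = 0.067725.
Posterior odds = 0.10619 × 0.067725 = 0.0071920, so P(H|E) = 0.0071920/(1+0.0071920) = 0.0071. Then P(¬H|E) = 1 − 0.0071 = 0.9929.

P(¬H | E) ≈ 0.9929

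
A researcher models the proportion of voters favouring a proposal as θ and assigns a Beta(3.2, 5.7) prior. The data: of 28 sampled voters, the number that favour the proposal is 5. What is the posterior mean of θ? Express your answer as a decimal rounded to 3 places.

The binomial likelihood is conjugate to the Beta prior: with 5 successes and 23 failures, the posterior is Beta(3.2+5, 5.7+23) = Beta(8.2, 28.7).
E[θ | data] = 8.2/(8.2+28.7) = 0.222.

Posterior mean ≈ 0.222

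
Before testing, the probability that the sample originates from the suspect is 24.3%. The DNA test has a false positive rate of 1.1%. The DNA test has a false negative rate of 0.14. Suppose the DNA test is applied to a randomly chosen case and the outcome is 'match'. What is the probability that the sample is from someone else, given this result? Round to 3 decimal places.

P(¬H | E) ≈ 0.038

Let H be the event that the sample originates from the suspect. P(H) = 0.243, so P(¬H) = 0.757. With E the 'match' result, P(E|H) = 0.86 and P(E|¬H) = 0.011.
P(E) = 0.86·0.243 + 0.011·0.757 = 0.20898 + 0.0083270 = 0.21731.
By Bayes' theorem, P(H|E) = 0.20898 / 0.21731 = 0.962. Hence P(¬H|E) = 1 − 0.962 = 0.038.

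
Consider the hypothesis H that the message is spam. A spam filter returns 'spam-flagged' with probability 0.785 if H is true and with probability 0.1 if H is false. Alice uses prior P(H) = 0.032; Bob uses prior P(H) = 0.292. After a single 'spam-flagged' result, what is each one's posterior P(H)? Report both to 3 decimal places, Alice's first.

Alice: 0.206; Bob: 0.764

P('+'|H) = 0.785, P('+'|¬H) = 0.1.
Alice: numerator 0.785·0.032 = 0.025120; evidence = 0.025120+0.1·0.968 = 0.12192; posterior = 0.206.
Bob: numerator 0.785·0.292 = 0.22922; evidence = 0.22922+0.1·0.708 = 0.30002; posterior = 0.764.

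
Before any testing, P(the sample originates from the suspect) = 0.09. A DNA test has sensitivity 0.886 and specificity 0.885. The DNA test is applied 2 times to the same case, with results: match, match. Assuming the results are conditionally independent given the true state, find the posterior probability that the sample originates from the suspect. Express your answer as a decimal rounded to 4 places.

Let H be the event that the sample originates from the suspect; start with P(H) = 0.09. P('match'|H) = 0.886, P('match'|¬H) = 0.115.
Update on result 1 ('match'): P(H) ← 0.886·0.0900 / (0.886·0.0900 + 0.115·0.9100) = 0.079740/0.18439 = 0.4325.
Update on result 2 ('match'): P(H) ← 0.886·0.4325 / (0.886·0.4325 + 0.115·0.5675) = 0.38315/0.44842 = 0.8544.

Posterior P(H) ≈ 0.8544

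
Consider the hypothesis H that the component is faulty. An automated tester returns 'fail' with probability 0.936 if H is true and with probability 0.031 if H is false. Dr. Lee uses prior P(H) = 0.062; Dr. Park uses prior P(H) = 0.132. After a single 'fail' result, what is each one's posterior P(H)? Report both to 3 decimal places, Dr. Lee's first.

Dr. Lee: 0.666; Dr. Park: 0.821

P('+'|H) = 0.936, P('+'|¬H) = 0.031.
Dr. Lee: numerator 0.936·0.062 = 0.058032; evidence = 0.058032+0.031·0.938 = 0.087110; posterior = 0.666.
Dr. Park: numerator 0.936·0.132 = 0.12355; evidence = 0.12355+0.031·0.868 = 0.15046; posterior = 0.821.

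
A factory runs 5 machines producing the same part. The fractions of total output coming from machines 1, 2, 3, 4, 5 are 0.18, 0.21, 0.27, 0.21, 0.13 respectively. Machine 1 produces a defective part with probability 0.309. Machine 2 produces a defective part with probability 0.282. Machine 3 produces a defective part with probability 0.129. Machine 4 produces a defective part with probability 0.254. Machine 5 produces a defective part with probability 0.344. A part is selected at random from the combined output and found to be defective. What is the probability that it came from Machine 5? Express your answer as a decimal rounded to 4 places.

Posterior probability ≈ 0.1805

Tabulate prior·likelihood by source: [1] prior 0.18, lik 0.309, product 0.05562; [2] prior 0.21, lik 0.282, product 0.05922; [3] prior 0.27, lik 0.129, product 0.03483; [4] prior 0.21, lik 0.254, product 0.05334; [5] prior 0.13, lik 0.344, product 0.04472.
Normalizing constant = 0.24773; the posterior for Machine 5 is its product over the sum, 0.04472/0.24773 = 0.1805.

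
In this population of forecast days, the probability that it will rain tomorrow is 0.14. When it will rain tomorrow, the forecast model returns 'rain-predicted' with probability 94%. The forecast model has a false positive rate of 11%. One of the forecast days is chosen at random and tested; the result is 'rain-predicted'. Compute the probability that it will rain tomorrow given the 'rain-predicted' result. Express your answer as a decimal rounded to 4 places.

P(H | E) ≈ 0.5818

Let H be the event that it will rain tomorrow. P(H) = 0.14, so P(¬H) = 0.86. With E the 'rain-predicted' result, P(E|H) = 0.94 and P(E|¬H) = 0.11.
P(E) = 0.94·0.14 + 0.11·0.86 = 0.13160 + 0.094600 = 0.22620.
By Bayes' theorem, P(H|E) = 0.13160 / 0.22620 = 0.5818.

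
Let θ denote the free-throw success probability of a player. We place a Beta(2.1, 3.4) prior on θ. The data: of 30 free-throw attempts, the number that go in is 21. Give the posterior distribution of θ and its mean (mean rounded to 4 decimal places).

The binomial likelihood is conjugate to the Beta prior: with 21 successes and 9 failures, the posterior is Beta(2.1+21, 3.4+9) = Beta(23.1, 12.4).
E[θ | data] = 23.1/(23.1+12.4) = 0.6507.

Posterior: Beta(23.1, 12.4); mean ≈ 0.6507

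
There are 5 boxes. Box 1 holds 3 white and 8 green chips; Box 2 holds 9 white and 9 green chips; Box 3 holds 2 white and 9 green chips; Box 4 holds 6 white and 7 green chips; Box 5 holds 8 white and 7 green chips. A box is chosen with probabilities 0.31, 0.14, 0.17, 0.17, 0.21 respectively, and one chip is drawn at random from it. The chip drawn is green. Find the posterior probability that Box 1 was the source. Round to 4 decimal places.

Tabulate prior·likelihood by source: [1] prior 0.31, lik 0.7273, product 0.2255; [2] prior 0.14, lik 0.5, product 0.07000; [3] prior 0.17, lik 0.8182, product 0.1391; [4] prior 0.17, lik 0.5385, product 0.09154; [5] prior 0.21, lik 0.4667, product 0.09800.
Normalizing constant = 0.62408; the posterior for Box 1 is its product over the sum, 0.2255/0.62408 = 0.3613.

Posterior probability ≈ 0.3613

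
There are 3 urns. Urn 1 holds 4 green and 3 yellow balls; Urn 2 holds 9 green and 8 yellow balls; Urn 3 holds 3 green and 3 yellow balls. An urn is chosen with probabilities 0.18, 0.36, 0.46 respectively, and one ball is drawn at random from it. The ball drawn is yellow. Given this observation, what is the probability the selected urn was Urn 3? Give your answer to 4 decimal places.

Posterior probability ≈ 0.4826

Tabulate prior·likelihood by source: [1] prior 0.18, lik 0.4286, product 0.07714; [2] prior 0.36, lik 0.4706, product 0.1694; [3] prior 0.46, lik 0.5, product 0.2300.
Normalizing constant = 0.47655; the posterior for Urn 3 is its product over the sum, 0.2300/0.47655 = 0.4826.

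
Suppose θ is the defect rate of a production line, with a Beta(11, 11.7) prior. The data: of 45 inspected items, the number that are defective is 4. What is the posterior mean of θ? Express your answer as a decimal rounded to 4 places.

Posterior mean ≈ 0.2216

Observing 4 successes and 41 failures updates Beta(11, 11.7) by adding the success and failure counts to the two shape parameters: α = 11+4 = 15, β = 11.7+41 = 52.7.
Posterior mean = α/(α+β) = 15/67.7 = 0.2216.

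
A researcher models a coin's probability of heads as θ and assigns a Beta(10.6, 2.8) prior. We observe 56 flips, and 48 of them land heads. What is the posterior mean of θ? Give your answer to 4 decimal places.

Observing 48 successes and 8 failures updates Beta(10.6, 2.8) by adding the success and failure counts to the two shape parameters: α = 10.6+48 = 58.6, β = 2.8+8 = 10.8.
Posterior mean = α/(α+β) = 58.6/69.4 = 0.8444.

Posterior mean ≈ 0.8444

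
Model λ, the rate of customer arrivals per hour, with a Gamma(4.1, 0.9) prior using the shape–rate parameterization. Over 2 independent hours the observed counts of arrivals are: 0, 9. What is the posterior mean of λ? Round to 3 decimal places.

Total count ∑xᵢ = 9 over n = 2 hours.
Gamma is conjugate to the Poisson likelihood: posterior is Gamma(shape = 4.1+9 = 13.1, rate = 0.9+2 = 2.9).
Posterior mean = shape/rate = 13.1/2.9 = 4.517.

Posterior mean ≈ 4.517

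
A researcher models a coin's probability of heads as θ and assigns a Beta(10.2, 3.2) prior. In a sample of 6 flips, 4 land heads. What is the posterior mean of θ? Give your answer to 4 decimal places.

The binomial likelihood is conjugate to the Beta prior: with 4 successes and 2 failures, the posterior is Beta(10.2+4, 3.2+2) = Beta(14.2, 5.2).
E[θ | data] = 14.2/(14.2+5.2) = 0.7320.

Posterior mean ≈ 0.7320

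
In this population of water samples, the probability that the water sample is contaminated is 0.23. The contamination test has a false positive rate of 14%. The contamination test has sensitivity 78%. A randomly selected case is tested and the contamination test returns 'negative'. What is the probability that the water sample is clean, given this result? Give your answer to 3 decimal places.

Let H be the event that the water sample is contaminated. P(H) = 0.23, so P(¬H) = 0.77. With E the 'negative' result, P(E|H) = 0.22 and P(E|¬H) = 0.86.
P(E) = 0.22·0.23 + 0.86·0.77 = 0.050600 + 0.66220 = 0.71280.
By Bayes' theorem, P(H|E) = 0.050600 / 0.71280 = 0.071. Hence P(¬H|E) = 1 − 0.071 = 0.929.

P(¬H | E) ≈ 0.929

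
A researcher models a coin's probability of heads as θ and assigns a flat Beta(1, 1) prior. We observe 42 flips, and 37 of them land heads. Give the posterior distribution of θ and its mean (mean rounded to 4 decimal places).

Posterior: Beta(38, 6); mean ≈ 0.8636

Observing 37 successes and 5 failures updates Beta(1, 1) by adding the success and failure counts to the two shape parameters: α = 1+37 = 38, β = 1+5 = 6.
E[θ | data] = 38/(38+6) = 0.8636.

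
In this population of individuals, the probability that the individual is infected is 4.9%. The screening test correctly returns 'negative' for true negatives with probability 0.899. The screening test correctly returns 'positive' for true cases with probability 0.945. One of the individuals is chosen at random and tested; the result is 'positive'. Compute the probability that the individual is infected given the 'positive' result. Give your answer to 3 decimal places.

P(H | E) ≈ 0.325

Let H be the event that the individual is infected. P(H) = 0.049, so P(¬H) = 0.951. With E the 'positive' result, P(E|H) = 0.945 and P(E|¬H) = 0.101.
P(E) = 0.945·0.049 + 0.101·0.951 = 0.046305 + 0.096051 = 0.14236.
By Bayes' theorem, P(H|E) = 0.046305 / 0.14236 = 0.325.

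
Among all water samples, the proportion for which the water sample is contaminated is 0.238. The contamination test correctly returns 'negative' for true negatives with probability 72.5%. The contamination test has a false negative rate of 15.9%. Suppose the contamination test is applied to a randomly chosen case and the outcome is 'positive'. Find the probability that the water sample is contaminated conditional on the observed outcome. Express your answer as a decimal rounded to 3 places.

Let H be the event that the water sample is contaminated. P(H) = 0.238, so P(¬H) = 0.762. With E the 'positive' result, P(E|H) = 0.841 and P(E|¬H) = 0.275.
P(E) = 0.841·0.238 + 0.275·0.762 = 0.20016 + 0.20955 = 0.40971.
By Bayes' theorem, P(H|E) = 0.20016 / 0.40971 = 0.489.

P(H | E) ≈ 0.489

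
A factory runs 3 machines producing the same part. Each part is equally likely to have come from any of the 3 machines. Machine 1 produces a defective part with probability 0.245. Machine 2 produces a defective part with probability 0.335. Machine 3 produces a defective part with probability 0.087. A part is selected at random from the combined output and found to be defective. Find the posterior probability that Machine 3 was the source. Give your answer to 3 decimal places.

Posterior probability ≈ 0.130

Tabulate prior·likelihood by source: [1] prior 0.333333, lik 0.245, product 0.08167; [2] prior 0.333333, lik 0.335, product 0.1117; [3] prior 0.333333, lik 0.087, product 0.02900.
Normalizing constant = 0.22233; the posterior for Machine 3 is its product over the sum, 0.02900/0.22233 = 0.130.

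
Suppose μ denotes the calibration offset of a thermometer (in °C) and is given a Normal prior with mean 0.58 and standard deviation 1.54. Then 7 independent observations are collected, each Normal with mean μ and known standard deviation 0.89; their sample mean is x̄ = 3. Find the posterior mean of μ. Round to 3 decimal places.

Prior precision 1/τ₀² = 1/1.54² = 0.421656; data precision n/σ² = 7/0.89² = 8.83727.
Posterior precision = 0.421656 + 8.83727 = 9.25892.
Posterior mean = (0.421656·0.58 + 8.83727·3) / 9.25892 = 2.890.

Posterior mean ≈ 2.890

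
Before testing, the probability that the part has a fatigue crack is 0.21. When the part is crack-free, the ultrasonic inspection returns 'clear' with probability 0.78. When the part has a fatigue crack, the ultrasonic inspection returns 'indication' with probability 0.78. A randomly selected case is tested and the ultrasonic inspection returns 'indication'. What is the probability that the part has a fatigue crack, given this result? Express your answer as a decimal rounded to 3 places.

Let H be the event that the part has a fatigue crack. P(H) = 0.21, so P(¬H) = 0.79. With E the 'indication' result, P(E|H) = 0.78 and P(E|¬H) = 0.22.
P(E) = 0.78·0.21 + 0.22·0.79 = 0.16380 + 0.17380 = 0.33760.
By Bayes' theorem, P(H|E) = 0.16380 / 0.33760 = 0.485.

P(H | E) ≈ 0.485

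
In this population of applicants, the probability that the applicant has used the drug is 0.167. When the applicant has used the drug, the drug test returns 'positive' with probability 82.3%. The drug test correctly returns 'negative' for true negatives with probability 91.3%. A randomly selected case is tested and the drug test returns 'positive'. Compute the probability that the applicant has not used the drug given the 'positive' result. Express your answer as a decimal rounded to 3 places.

P(¬H | E) ≈ 0.345

Let H be the event that the applicant has used the drug. P(H) = 0.167, so P(¬H) = 0.833. With E the 'positive' result, P(E|H) = 0.823 and P(E|¬H) = 0.087.
P(E) = 0.823·0.167 + 0.087·0.833 = 0.13744 + 0.072471 = 0.20991.
By Bayes' theorem, P(H|E) = 0.13744 / 0.20991 = 0.655. Hence P(¬H|E) = 1 − 0.655 = 0.345.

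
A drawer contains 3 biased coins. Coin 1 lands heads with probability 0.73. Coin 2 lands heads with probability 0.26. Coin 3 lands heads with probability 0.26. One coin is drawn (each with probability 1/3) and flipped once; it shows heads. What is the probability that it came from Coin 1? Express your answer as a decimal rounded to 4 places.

Posterior probability ≈ 0.5840

Tabulate prior·likelihood by source: [1] prior 0.333333, lik 0.73, product 0.2433; [2] prior 0.333333, lik 0.26, product 0.08667; [3] prior 0.333333, lik 0.26, product 0.08667.
Normalizing constant = 0.41667; the posterior for Coin 1 is its product over the sum, 0.2433/0.41667 = 0.5840.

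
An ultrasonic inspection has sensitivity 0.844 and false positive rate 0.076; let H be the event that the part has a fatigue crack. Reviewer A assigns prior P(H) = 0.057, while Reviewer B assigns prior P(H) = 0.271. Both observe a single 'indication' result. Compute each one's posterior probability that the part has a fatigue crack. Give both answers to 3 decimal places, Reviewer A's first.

P('+'|H) = 0.844, P('+'|¬H) = 0.076.
Reviewer A: numerator 0.844·0.057 = 0.048108; evidence = 0.048108+0.076·0.943 = 0.11978; posterior = 0.402.
Reviewer B: numerator 0.844·0.271 = 0.22872; evidence = 0.22872+0.076·0.729 = 0.28413; posterior = 0.805.

Reviewer A: 0.402; Reviewer B: 0.805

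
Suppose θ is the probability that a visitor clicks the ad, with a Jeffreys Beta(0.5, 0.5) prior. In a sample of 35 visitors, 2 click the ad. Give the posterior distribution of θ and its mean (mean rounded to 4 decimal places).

The binomial likelihood is conjugate to the Beta prior: with 2 successes and 33 failures, the posterior is Beta(0.5+2, 0.5+33) = Beta(2.5, 33.5).
E[θ | data] = 2.5/(2.5+33.5) = 0.0694.

Posterior: Beta(2.5, 33.5); mean ≈ 0.0694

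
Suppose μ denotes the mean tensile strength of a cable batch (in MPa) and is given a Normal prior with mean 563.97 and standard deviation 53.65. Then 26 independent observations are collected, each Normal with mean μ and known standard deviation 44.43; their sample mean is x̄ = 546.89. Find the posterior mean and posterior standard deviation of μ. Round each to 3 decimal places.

Posterior mean ≈ 547.329; posterior SD ≈ 8.601

With known σ, the Normal prior is conjugate. Weight on the data is w = (n/σ²)/(n/σ² + 1/τ₀²) = 0.0131711/(0.0131711+0.00034742) = 0.97430.
Posterior mean = w·x̄ + (1−w)·μ₀ = 0.97430·546.89 + 0.025700·563.97 = 547.329. Posterior variance = 1/(0.0131711+0.00034742) = 73.9728, so SD = 8.601.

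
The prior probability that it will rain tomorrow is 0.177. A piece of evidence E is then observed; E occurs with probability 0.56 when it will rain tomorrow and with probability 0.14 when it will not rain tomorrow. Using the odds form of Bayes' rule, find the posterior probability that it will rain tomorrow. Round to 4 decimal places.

Posterior probability ≈ 0.4624

Prior odds = 0.177/(1−0.177) = 0.21507. In log-odds, ln(0.21507) = -1.5368.
Add log likelihood ratio: ln(4.0000) = 1.3863.
Posterior log-odds = -0.15051, so posterior odds = exp(-0.15051) = 0.86027. Converting, P(H|E) = 0.86027/1.8603 = 0.4624.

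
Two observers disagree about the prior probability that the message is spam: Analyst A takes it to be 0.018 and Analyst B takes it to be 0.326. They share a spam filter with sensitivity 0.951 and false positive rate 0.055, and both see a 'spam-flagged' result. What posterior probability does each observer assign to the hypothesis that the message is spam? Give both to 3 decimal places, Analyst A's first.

P('+'|H) = 0.951, P('+'|¬H) = 0.055.
Analyst A: numerator 0.951·0.018 = 0.017118; evidence = 0.017118+0.055·0.982 = 0.071128; posterior = 0.241.
Analyst B: numerator 0.951·0.326 = 0.31003; evidence = 0.31003+0.055·0.674 = 0.34710; posterior = 0.893.

Analyst A: 0.241; Analyst B: 0.893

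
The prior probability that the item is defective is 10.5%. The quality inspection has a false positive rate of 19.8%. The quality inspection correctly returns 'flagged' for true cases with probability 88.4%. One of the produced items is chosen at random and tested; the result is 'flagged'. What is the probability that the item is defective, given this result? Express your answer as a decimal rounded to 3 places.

Write H for 'the item is defective'. Prior odds H:¬H = 0.105/0.895 = 0.11732. For the 'flagged' outcome, the likelihood ratio is 0.884/0.198 = 4.4646.
Posterior odds = 0.11732 × 4.4646 = 0.52379, so P(H|E) = 0.52379/(1+0.52379) = 0.344.

P(H | E) ≈ 0.344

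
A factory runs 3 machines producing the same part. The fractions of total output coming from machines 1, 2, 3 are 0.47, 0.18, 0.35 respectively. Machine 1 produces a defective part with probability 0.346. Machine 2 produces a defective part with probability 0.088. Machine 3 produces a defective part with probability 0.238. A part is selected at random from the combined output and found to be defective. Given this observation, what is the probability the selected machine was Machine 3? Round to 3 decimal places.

P(defective|M1) = 0.346; P(defective|M2) = 0.088; P(defective|M3) = 0.238.
Prior × likelihood for each source: 0.47·0.346=0.1626, 0.18·0.088=0.01584, 0.35·0.238=0.08330. Summing gives P(defective) = 0.26176.
P(Machine 3 | defective) = 0.08330 / 0.26176 = 0.318.

Posterior probability ≈ 0.318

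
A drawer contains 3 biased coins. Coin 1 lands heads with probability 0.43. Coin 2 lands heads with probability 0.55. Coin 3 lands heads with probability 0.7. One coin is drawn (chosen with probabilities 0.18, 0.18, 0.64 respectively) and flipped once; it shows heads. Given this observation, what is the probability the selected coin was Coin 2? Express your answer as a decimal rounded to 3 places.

Posterior probability ≈ 0.159

P(heads|C1) = 0.43; P(heads|C2) = 0.55; P(heads|C3) = 0.7.
Prior × likelihood for each source: 0.18·0.43=0.07740, 0.18·0.55=0.09900, 0.64·0.7=0.4480. Summing gives P(heads) = 0.62440.
P(Coin 2 | heads) = 0.09900 / 0.62440 = 0.159.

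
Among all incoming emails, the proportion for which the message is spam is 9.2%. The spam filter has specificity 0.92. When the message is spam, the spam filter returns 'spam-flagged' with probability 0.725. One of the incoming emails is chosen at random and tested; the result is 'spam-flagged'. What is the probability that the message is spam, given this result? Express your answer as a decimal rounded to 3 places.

Let H be the event that the message is spam. P(H) = 0.092, so P(¬H) = 0.908. With E the 'spam-flagged' result, P(E|H) = 0.725 and P(E|¬H) = 0.08.
P(E) = 0.725·0.092 + 0.08·0.908 = 0.066700 + 0.072640 = 0.13934.
By Bayes' theorem, P(H|E) = 0.066700 / 0.13934 = 0.479.

P(H | E) ≈ 0.479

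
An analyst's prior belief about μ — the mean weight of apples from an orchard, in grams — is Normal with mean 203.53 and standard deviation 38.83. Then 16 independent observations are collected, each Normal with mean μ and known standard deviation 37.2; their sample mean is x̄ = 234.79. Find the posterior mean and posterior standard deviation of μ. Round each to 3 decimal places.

Posterior mean ≈ 233.094; posterior SD ≈ 9.044

With known σ, the Normal prior is conjugate. Weight on the data is w = (n/σ²)/(n/σ² + 1/τ₀²) = 0.0115620/(0.0115620+0.00066323) = 0.94575.
Posterior mean = w·x̄ + (1−w)·μ₀ = 0.94575·234.79 + 0.054251·203.53 = 233.094. Posterior variance = 1/(0.0115620+0.00066323) = 81.7978, so SD = 9.044.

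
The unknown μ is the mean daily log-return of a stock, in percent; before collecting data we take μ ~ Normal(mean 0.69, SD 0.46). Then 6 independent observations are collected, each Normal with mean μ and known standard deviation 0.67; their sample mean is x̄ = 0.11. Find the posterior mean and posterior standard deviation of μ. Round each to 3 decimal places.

With known σ, the Normal prior is conjugate. Weight on the data is w = (n/σ²)/(n/σ² + 1/τ₀²) = 13.3660/(13.3660+4.72590) = 0.73878.
Posterior mean = w·x̄ + (1−w)·μ₀ = 0.73878·0.11 + 0.26122·0.69 = 0.262. Posterior variance = 1/(13.3660+4.72590) = 0.0552733, so SD = 0.235.

Posterior mean ≈ 0.262; posterior SD ≈ 0.235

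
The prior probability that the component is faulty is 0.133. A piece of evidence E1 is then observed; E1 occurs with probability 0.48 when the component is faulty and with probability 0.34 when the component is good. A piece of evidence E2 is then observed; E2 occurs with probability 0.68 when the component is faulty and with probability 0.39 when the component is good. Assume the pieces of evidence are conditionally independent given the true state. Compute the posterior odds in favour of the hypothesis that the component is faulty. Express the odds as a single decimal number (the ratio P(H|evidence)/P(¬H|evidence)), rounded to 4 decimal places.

Prior odds = 0.133/(1−0.133) = 0.15340.
Likelihood ratio for E1 = 0.48/0.34 = 1.4118.
Likelihood ratio for E2 = 0.68/0.39 = 1.7436.
Posterior odds = prior odds × LR₁ × LR₂ = 0.37761.

Posterior odds ≈ 0.3776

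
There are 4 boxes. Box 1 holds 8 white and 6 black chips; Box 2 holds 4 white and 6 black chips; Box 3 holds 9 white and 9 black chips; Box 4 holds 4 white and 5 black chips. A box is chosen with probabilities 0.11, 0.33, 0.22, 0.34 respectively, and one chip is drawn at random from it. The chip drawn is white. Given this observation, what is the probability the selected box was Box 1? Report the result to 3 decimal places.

Posterior probability ≈ 0.138

Tabulate prior·likelihood by source: [1] prior 0.11, lik 0.5714, product 0.06286; [2] prior 0.33, lik 0.4, product 0.1320; [3] prior 0.22, lik 0.5, product 0.1100; [4] prior 0.34, lik 0.4444, product 0.1511.
Normalizing constant = 0.45597; the posterior for Box 1 is its product over the sum, 0.06286/0.45597 = 0.138.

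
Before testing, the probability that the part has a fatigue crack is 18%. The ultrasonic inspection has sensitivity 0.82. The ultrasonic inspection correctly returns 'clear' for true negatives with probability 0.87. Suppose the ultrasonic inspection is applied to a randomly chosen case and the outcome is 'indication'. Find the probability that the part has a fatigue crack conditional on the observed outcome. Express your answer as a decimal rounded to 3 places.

P(H | E) ≈ 0.581

Write H for 'the part has a fatigue crack'. Prior odds H:¬H = 0.18/0.82 = 0.21951. For the 'indication' outcome, the likelihood ratio is 0.82/0.13 = 6.3077.
Posterior odds = 0.21951 × 6.3077 = 1.3846, so P(H|E) = 1.3846/(1+1.3846) = 0.581.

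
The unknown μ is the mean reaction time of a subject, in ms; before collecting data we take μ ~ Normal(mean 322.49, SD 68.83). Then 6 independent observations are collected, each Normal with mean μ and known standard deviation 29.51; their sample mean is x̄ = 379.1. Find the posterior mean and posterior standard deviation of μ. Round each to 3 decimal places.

With known σ, the Normal prior is conjugate. Weight on the data is w = (n/σ²)/(n/σ² + 1/τ₀²) = 0.00688990/(0.00688990+0.00021108) = 0.97027.
Posterior mean = w·x̄ + (1−w)·μ₀ = 0.97027·379.1 + 0.029725·322.49 = 377.417. Posterior variance = 1/(0.00688990+0.00021108) = 140.826, so SD = 11.867.

Posterior mean ≈ 377.417; posterior SD ≈ 11.867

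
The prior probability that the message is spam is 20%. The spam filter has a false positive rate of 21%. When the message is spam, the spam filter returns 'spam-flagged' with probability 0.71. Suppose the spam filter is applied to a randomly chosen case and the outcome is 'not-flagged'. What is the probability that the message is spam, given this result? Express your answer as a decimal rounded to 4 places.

Write H for 'the message is spam'. Prior odds H:¬H = 0.2/0.8 = 0.25000. For the 'not-flagged' outcome, the likelihood ratio is 0.29/0.79 = 0.36709.
Posterior odds = 0.25000 × 0.36709 = 0.091772, so P(H|E) = 0.091772/(1+0.091772) = 0.0841.

P(H | E) ≈ 0.0841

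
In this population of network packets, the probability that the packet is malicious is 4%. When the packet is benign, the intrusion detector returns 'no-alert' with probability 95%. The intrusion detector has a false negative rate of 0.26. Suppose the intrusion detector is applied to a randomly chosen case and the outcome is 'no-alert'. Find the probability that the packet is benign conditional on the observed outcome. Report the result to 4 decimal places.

P(¬H | E) ≈ 0.9887

Write H for 'the packet is malicious'. Prior odds H:¬H = 0.04/0.96 = 0.041667. For the 'no-alert' outcome, the likelihood ratio is 0.26/0.95 = 0.27368.
Posterior odds = 0.041667 × 0.27368 = 0.011404, so P(H|E) = 0.011404/(1+0.011404) = 0.0113. Then P(¬H|E) = 1 − 0.0113 = 0.9887.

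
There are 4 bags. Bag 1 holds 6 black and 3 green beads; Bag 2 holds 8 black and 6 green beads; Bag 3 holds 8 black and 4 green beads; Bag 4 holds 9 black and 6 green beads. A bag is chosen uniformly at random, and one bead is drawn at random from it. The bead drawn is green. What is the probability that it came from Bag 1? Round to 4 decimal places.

Posterior probability ≈ 0.2229

P(green|Bag 1) = 0.3333; P(green|Bag 2) = 0.4286; P(green|Bag 3) = 0.3333; P(green|Bag 4) = 0.4.
Prior × likelihood for each source: 0.25·0.3333=0.08333, 0.25·0.4286=0.1071, 0.25·0.3333=0.08333, 0.25·0.4=0.1000. Summing gives P(green) = 0.37381.
P(Bag 1 | green) = 0.08333 / 0.37381 = 0.2229.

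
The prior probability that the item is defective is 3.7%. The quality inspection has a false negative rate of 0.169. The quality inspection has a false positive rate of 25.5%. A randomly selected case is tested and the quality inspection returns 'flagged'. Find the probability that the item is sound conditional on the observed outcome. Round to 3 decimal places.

P(¬H | E) ≈ 0.889

Let H be the event that the item is defective. P(H) = 0.037, so P(¬H) = 0.963. With E the 'flagged' result, P(E|H) = 0.831 and P(E|¬H) = 0.255.
P(E) = 0.831·0.037 + 0.255·0.963 = 0.030747 + 0.24557 = 0.27631.
By Bayes' theorem, P(H|E) = 0.030747 / 0.27631 = 0.111. Hence P(¬H|E) = 1 − 0.111 = 0.889.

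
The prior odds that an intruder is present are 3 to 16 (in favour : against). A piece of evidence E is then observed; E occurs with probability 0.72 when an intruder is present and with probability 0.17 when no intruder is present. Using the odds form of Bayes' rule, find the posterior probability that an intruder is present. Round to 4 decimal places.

Prior odds = 3/16 = 0.18750.
Likelihood ratio for E = 0.72/0.17 = 4.2353.
Posterior odds = prior odds × LR = 0.79412.
Posterior probability = odds/(1+odds) = 0.79412/1.7941 = 0.4426.

Posterior probability ≈ 0.4426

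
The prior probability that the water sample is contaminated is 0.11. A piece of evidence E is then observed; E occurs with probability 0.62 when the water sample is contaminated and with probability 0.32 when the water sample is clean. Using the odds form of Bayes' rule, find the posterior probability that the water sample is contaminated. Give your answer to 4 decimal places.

Posterior probability ≈ 0.1932

Prior odds = 0.11/(1−0.11) = 0.12360.
Likelihood ratio for E = 0.62/0.32 = 1.9375.
Posterior odds = prior odds × LR = 0.23947.
Posterior probability = odds/(1+odds) = 0.23947/1.2395 = 0.1932.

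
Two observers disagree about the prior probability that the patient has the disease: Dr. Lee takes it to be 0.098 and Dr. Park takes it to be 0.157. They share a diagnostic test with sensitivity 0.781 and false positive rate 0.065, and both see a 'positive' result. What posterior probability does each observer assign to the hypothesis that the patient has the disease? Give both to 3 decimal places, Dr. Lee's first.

Dr. Lee: 0.566; Dr. Park: 0.691

The likelihood ratio for a 'positive' result is 0.781/0.065 = 12.015.
Dr. Lee: prior odds 0.098/0.902 = 0.10865; posterior odds 1.3054; posterior probability 0.566.
Dr. Park: prior odds 0.157/0.843 = 0.18624; posterior odds 2.2377; posterior probability 0.691.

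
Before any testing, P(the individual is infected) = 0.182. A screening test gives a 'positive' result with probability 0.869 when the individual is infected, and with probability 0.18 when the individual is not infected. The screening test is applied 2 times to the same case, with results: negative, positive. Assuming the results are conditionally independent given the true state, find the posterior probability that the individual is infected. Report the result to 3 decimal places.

Posterior P(H) ≈ 0.146

Let H be the event that the individual is infected; start with P(H) = 0.182. P('positive'|H) = 0.869, P('positive'|¬H) = 0.18.
Update on result 1 ('negative'): P(H) ← 0.131·0.1820 / (0.131·0.1820 + 0.82·0.8180) = 0.023842/0.69460 = 0.0343.
Update on result 2 ('positive'): P(H) ← 0.869·0.0343 / (0.869·0.0343 + 0.18·0.9657) = 0.029828/0.20365 = 0.1465.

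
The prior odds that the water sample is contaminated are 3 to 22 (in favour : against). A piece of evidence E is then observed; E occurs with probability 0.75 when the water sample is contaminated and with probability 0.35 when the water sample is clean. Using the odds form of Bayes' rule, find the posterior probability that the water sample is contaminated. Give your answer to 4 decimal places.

Posterior probability ≈ 0.2261

Prior odds = 3/22 = 0.13636. In log-odds, ln(0.13636) = -1.9924.
Add log likelihood ratio: ln(2.1429) = 0.76214.
Posterior log-odds = -1.2303, so posterior odds = exp(-1.2303) = 0.29221. Converting, P(H|E) = 0.29221/1.2922 = 0.2261.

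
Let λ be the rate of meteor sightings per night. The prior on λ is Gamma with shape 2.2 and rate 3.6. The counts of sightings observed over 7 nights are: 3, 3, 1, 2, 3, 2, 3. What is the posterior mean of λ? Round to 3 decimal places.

The Poisson likelihood adds the total count to the shape and the number of exposure periods to the rate. Here ∑xᵢ = 17 and n = 7, so shape 2.2→19.2 and rate 3.6→10.6.
Posterior mean = shape/rate = 19.2/10.6 = 1.811.

Posterior mean ≈ 1.811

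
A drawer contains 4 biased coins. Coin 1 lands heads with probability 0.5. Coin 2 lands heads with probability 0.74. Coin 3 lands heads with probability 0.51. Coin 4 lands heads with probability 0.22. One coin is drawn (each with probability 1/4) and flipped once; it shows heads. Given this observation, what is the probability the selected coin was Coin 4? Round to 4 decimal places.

Posterior probability ≈ 0.1117

Tabulate prior·likelihood by source: [1] prior 0.25, lik 0.5, product 0.1250; [2] prior 0.25, lik 0.74, product 0.1850; [3] prior 0.25, lik 0.51, product 0.1275; [4] prior 0.25, lik 0.22, product 0.05500.
Normalizing constant = 0.49250; the posterior for Coin 4 is its product over the sum, 0.05500/0.49250 = 0.1117.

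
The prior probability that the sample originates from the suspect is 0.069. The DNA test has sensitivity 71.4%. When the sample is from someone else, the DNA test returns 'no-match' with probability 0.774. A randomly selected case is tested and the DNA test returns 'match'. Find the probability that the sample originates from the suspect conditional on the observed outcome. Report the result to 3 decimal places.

P(H | E) ≈ 0.190

Let H be the event that the sample originates from the suspect. P(H) = 0.069, so P(¬H) = 0.931. With E the 'match' result, P(E|H) = 0.714 and P(E|¬H) = 0.226.
P(E) = 0.714·0.069 + 0.226·0.931 = 0.049266 + 0.21041 = 0.25967.
By Bayes' theorem, P(H|E) = 0.049266 / 0.25967 = 0.190.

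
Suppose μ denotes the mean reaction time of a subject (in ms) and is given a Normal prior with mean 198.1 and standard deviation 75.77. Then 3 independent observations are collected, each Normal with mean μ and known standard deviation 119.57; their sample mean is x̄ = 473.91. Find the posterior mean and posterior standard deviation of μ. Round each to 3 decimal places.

Posterior mean ≈ 348.808; posterior SD ≈ 51.030

Prior precision 1/τ₀² = 1/75.77² = 0.00017418; data precision n/σ² = 3/119.57² = 0.00020983.
Posterior precision = 0.00017418 + 0.00020983 = 0.00038402, giving posterior SD = 1/√0.00038402 = 51.030.
Posterior mean = (0.00017418·198.1 + 0.00020983·473.91) / 0.00038402 = 348.808.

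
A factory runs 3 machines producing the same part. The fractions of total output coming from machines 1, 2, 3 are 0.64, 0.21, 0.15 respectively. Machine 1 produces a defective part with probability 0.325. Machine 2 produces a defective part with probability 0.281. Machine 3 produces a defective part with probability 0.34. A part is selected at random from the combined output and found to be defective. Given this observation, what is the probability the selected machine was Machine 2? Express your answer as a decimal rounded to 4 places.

Posterior probability ≈ 0.1856

Tabulate prior·likelihood by source: [1] prior 0.64, lik 0.325, product 0.2080; [2] prior 0.21, lik 0.281, product 0.05901; [3] prior 0.15, lik 0.34, product 0.05100.
Normalizing constant = 0.31801; the posterior for Machine 2 is its product over the sum, 0.05901/0.31801 = 0.1856.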